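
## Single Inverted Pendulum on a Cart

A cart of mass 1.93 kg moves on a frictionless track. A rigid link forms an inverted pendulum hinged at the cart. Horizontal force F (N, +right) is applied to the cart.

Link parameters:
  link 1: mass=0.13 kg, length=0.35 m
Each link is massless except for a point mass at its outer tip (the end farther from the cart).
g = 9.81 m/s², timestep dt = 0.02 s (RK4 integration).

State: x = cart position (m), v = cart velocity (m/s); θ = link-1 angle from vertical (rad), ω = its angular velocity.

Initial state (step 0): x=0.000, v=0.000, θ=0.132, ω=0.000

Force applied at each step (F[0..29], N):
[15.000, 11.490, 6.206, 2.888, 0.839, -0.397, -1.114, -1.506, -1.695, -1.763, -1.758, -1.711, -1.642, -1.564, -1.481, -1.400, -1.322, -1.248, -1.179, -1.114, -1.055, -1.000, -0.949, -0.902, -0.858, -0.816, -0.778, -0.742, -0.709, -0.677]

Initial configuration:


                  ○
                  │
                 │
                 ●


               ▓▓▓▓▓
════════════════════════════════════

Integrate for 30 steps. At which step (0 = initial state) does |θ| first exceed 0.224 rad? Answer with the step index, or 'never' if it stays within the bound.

apply F[0]=+15.000 → step 1: x=0.002, v=0.154, θ=0.128, ω=-0.362
apply F[1]=+11.490 → step 2: x=0.006, v=0.271, θ=0.119, ω=-0.625
apply F[2]=+6.206 → step 3: x=0.012, v=0.334, θ=0.105, ω=-0.741
apply F[3]=+2.888 → step 4: x=0.019, v=0.362, θ=0.090, ω=-0.768
apply F[4]=+0.839 → step 5: x=0.026, v=0.370, θ=0.075, ω=-0.744
apply F[5]=-0.397 → step 6: x=0.033, v=0.365, θ=0.060, ω=-0.692
apply F[6]=-1.114 → step 7: x=0.041, v=0.353, θ=0.047, ω=-0.627
apply F[7]=-1.506 → step 8: x=0.048, v=0.337, θ=0.035, ω=-0.558
apply F[8]=-1.695 → step 9: x=0.054, v=0.319, θ=0.025, ω=-0.490
apply F[9]=-1.763 → step 10: x=0.060, v=0.300, θ=0.016, ω=-0.425
apply F[10]=-1.758 → step 11: x=0.066, v=0.282, θ=0.008, ω=-0.366
apply F[11]=-1.711 → step 12: x=0.072, v=0.264, θ=0.001, ω=-0.313
apply F[12]=-1.642 → step 13: x=0.077, v=0.247, θ=-0.005, ω=-0.265
apply F[13]=-1.564 → step 14: x=0.081, v=0.231, θ=-0.010, ω=-0.223
apply F[14]=-1.481 → step 15: x=0.086, v=0.216, θ=-0.014, ω=-0.187
apply F[15]=-1.400 → step 16: x=0.090, v=0.201, θ=-0.017, ω=-0.154
apply F[16]=-1.322 → step 17: x=0.094, v=0.188, θ=-0.020, ω=-0.126
apply F[17]=-1.248 → step 18: x=0.098, v=0.175, θ=-0.022, ω=-0.102
apply F[18]=-1.179 → step 19: x=0.101, v=0.163, θ=-0.024, ω=-0.081
apply F[19]=-1.114 → step 20: x=0.104, v=0.152, θ=-0.025, ω=-0.063
apply F[20]=-1.055 → step 21: x=0.107, v=0.142, θ=-0.027, ω=-0.047
apply F[21]=-1.000 → step 22: x=0.110, v=0.132, θ=-0.027, ω=-0.034
apply F[22]=-0.949 → step 23: x=0.112, v=0.122, θ=-0.028, ω=-0.022
apply F[23]=-0.902 → step 24: x=0.115, v=0.113, θ=-0.028, ω=-0.012
apply F[24]=-0.858 → step 25: x=0.117, v=0.105, θ=-0.028, ω=-0.004
apply F[25]=-0.816 → step 26: x=0.119, v=0.097, θ=-0.028, ω=0.003
apply F[26]=-0.778 → step 27: x=0.121, v=0.089, θ=-0.028, ω=0.009
apply F[27]=-0.742 → step 28: x=0.122, v=0.082, θ=-0.028, ω=0.014
apply F[28]=-0.709 → step 29: x=0.124, v=0.075, θ=-0.028, ω=0.018
apply F[29]=-0.677 → step 30: x=0.125, v=0.068, θ=-0.027, ω=0.022
max |θ| = 0.132 ≤ 0.224 over all 31 states.

Answer: never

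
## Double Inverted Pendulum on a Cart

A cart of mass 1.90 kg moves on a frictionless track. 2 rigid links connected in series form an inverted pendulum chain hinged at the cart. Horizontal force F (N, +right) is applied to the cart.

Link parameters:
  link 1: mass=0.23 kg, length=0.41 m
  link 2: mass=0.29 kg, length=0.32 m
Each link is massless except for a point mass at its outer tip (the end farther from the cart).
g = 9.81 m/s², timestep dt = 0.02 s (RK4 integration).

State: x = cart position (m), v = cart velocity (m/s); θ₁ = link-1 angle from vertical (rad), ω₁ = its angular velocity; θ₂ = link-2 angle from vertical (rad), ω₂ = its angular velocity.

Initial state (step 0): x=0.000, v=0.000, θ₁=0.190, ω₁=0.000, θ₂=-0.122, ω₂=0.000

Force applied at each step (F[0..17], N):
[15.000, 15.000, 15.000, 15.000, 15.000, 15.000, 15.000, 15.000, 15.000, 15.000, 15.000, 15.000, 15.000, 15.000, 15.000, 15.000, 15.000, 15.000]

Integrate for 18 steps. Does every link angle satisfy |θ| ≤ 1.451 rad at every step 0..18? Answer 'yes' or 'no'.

apply F[0]=+15.000 → step 1: x=0.001, v=0.148, θ₁=0.189, ω₁=-0.086, θ₂=-0.126, ω₂=-0.428
apply F[1]=+15.000 → step 2: x=0.006, v=0.296, θ₁=0.187, ω₁=-0.174, θ₂=-0.139, ω₂=-0.861
apply F[2]=+15.000 → step 3: x=0.013, v=0.444, θ₁=0.182, ω₁=-0.265, θ₂=-0.161, ω₂=-1.300
apply F[3]=+15.000 → step 4: x=0.024, v=0.593, θ₁=0.176, ω₁=-0.361, θ₂=-0.191, ω₂=-1.749
apply F[4]=+15.000 → step 5: x=0.037, v=0.743, θ₁=0.168, ω₁=-0.466, θ₂=-0.231, ω₂=-2.208
apply F[5]=+15.000 → step 6: x=0.053, v=0.893, θ₁=0.157, ω₁=-0.587, θ₂=-0.280, ω₂=-2.673
apply F[6]=+15.000 → step 7: x=0.073, v=1.045, θ₁=0.144, ω₁=-0.732, θ₂=-0.338, ω₂=-3.139
apply F[7]=+15.000 → step 8: x=0.095, v=1.198, θ₁=0.128, ω₁=-0.910, θ₂=-0.405, ω₂=-3.599
apply F[8]=+15.000 → step 9: x=0.121, v=1.352, θ₁=0.107, ω₁=-1.131, θ₂=-0.482, ω₂=-4.043
apply F[9]=+15.000 → step 10: x=0.149, v=1.507, θ₁=0.082, ω₁=-1.407, θ₂=-0.567, ω₂=-4.458
apply F[10]=+15.000 → step 11: x=0.181, v=1.664, θ₁=0.051, ω₁=-1.747, θ₂=-0.660, ω₂=-4.831
apply F[11]=+15.000 → step 12: x=0.216, v=1.821, θ₁=0.012, ω₁=-2.161, θ₂=-0.759, ω₂=-5.146
apply F[12]=+15.000 → step 13: x=0.254, v=1.979, θ₁=-0.036, ω₁=-2.653, θ₂=-0.865, ω₂=-5.385
apply F[13]=+15.000 → step 14: x=0.295, v=2.137, θ₁=-0.095, ω₁=-3.225, θ₂=-0.974, ω₂=-5.524
apply F[14]=+15.000 → step 15: x=0.339, v=2.295, θ₁=-0.166, ω₁=-3.876, θ₂=-1.085, ω₂=-5.533
apply F[15]=+15.000 → step 16: x=0.387, v=2.452, θ₁=-0.250, ω₁=-4.597, θ₂=-1.194, ω₂=-5.374
apply F[16]=+15.000 → step 17: x=0.437, v=2.604, θ₁=-0.350, ω₁=-5.379, θ₂=-1.299, ω₂=-5.004
apply F[17]=+15.000 → step 18: x=0.491, v=2.750, θ₁=-0.466, ω₁=-6.213, θ₂=-1.393, ω₂=-4.378
Max |angle| over trajectory = 1.393 rad; bound = 1.451 → within bound.

Answer: yes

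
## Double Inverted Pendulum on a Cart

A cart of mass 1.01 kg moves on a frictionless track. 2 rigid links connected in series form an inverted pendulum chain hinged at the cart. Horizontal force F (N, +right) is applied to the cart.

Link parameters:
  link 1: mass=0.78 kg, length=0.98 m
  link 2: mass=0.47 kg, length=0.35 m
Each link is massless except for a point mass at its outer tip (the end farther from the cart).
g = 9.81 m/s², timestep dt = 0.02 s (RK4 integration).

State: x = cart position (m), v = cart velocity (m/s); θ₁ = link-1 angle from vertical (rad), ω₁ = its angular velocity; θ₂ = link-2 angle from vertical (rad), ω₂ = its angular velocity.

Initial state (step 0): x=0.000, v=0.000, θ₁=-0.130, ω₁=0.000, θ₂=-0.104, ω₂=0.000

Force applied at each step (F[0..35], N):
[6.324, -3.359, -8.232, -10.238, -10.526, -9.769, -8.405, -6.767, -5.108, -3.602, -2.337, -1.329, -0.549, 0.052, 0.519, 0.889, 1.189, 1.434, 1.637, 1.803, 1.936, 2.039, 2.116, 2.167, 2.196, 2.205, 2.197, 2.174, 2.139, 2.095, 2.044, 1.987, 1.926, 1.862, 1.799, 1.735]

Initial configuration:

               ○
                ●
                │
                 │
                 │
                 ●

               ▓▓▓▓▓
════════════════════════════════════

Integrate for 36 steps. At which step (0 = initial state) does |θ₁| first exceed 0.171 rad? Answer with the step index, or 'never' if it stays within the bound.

apply F[0]=+6.324 → step 1: x=0.002, v=0.153, θ₁=-0.132, ω₁=-0.184, θ₂=-0.104, ω₂=0.021
apply F[1]=-3.359 → step 2: x=0.004, v=0.119, θ₁=-0.135, ω₁=-0.180, θ₂=-0.103, ω₂=0.049
apply F[2]=-8.232 → step 3: x=0.005, v=-0.008, θ₁=-0.138, ω₁=-0.083, θ₂=-0.102, ω₂=0.082
apply F[3]=-10.238 → step 4: x=0.004, v=-0.173, θ₁=-0.138, ω₁=0.051, θ₂=-0.100, ω₂=0.119
apply F[4]=-10.526 → step 5: x=-0.002, v=-0.345, θ₁=-0.136, ω₁=0.192, θ₂=-0.097, ω₂=0.158
apply F[5]=-9.769 → step 6: x=-0.010, v=-0.503, θ₁=-0.131, ω₁=0.321, θ₂=-0.093, ω₂=0.196
apply F[6]=-8.405 → step 7: x=-0.022, v=-0.637, θ₁=-0.123, ω₁=0.426, θ₂=-0.089, ω₂=0.230
apply F[7]=-6.767 → step 8: x=-0.035, v=-0.741, θ₁=-0.114, ω₁=0.504, θ₂=-0.084, ω₂=0.260
apply F[8]=-5.108 → step 9: x=-0.051, v=-0.816, θ₁=-0.104, ω₁=0.554, θ₂=-0.079, ω₂=0.284
apply F[9]=-3.602 → step 10: x=-0.068, v=-0.864, θ₁=-0.092, ω₁=0.581, θ₂=-0.073, ω₂=0.304
apply F[10]=-2.337 → step 11: x=-0.085, v=-0.890, θ₁=-0.081, ω₁=0.588, θ₂=-0.067, ω₂=0.318
apply F[11]=-1.329 → step 12: x=-0.103, v=-0.898, θ₁=-0.069, ω₁=0.581, θ₂=-0.060, ω₂=0.328
apply F[12]=-0.549 → step 13: x=-0.121, v=-0.895, θ₁=-0.057, ω₁=0.563, θ₂=-0.054, ω₂=0.333
apply F[13]=+0.052 → step 14: x=-0.139, v=-0.881, θ₁=-0.046, ω₁=0.539, θ₂=-0.047, ω₂=0.335
apply F[14]=+0.519 → step 15: x=-0.156, v=-0.861, θ₁=-0.036, ω₁=0.511, θ₂=-0.040, ω₂=0.333
apply F[15]=+0.889 → step 16: x=-0.173, v=-0.837, θ₁=-0.026, ω₁=0.480, θ₂=-0.034, ω₂=0.327
apply F[16]=+1.189 → step 17: x=-0.190, v=-0.808, θ₁=-0.017, ω₁=0.448, θ₂=-0.027, ω₂=0.319
apply F[17]=+1.434 → step 18: x=-0.205, v=-0.777, θ₁=-0.008, ω₁=0.415, θ₂=-0.021, ω₂=0.309
apply F[18]=+1.637 → step 19: x=-0.221, v=-0.743, θ₁=-0.000, ω₁=0.382, θ₂=-0.015, ω₂=0.297
apply F[19]=+1.803 → step 20: x=-0.235, v=-0.708, θ₁=0.007, ω₁=0.349, θ₂=-0.009, ω₂=0.283
apply F[20]=+1.936 → step 21: x=-0.249, v=-0.673, θ₁=0.014, ω₁=0.316, θ₂=-0.004, ω₂=0.268
apply F[21]=+2.039 → step 22: x=-0.262, v=-0.636, θ₁=0.020, ω₁=0.285, θ₂=0.002, ω₂=0.252
apply F[22]=+2.116 → step 23: x=-0.274, v=-0.600, θ₁=0.025, ω₁=0.254, θ₂=0.007, ω₂=0.236
apply F[23]=+2.167 → step 24: x=-0.286, v=-0.564, θ₁=0.030, ω₁=0.225, θ₂=0.011, ω₂=0.219
apply F[24]=+2.196 → step 25: x=-0.297, v=-0.528, θ₁=0.034, ω₁=0.197, θ₂=0.015, ω₂=0.202
apply F[25]=+2.205 → step 26: x=-0.307, v=-0.493, θ₁=0.038, ω₁=0.171, θ₂=0.019, ω₂=0.185
apply F[26]=+2.197 → step 27: x=-0.317, v=-0.459, θ₁=0.041, ω₁=0.147, θ₂=0.023, ω₂=0.169
apply F[27]=+2.174 → step 28: x=-0.325, v=-0.426, θ₁=0.044, ω₁=0.124, θ₂=0.026, ω₂=0.152
apply F[28]=+2.139 → step 29: x=-0.334, v=-0.395, θ₁=0.046, ω₁=0.103, θ₂=0.029, ω₂=0.137
apply F[29]=+2.095 → step 30: x=-0.341, v=-0.365, θ₁=0.048, ω₁=0.084, θ₂=0.031, ω₂=0.121
apply F[30]=+2.044 → step 31: x=-0.348, v=-0.336, θ₁=0.049, ω₁=0.066, θ₂=0.034, ω₂=0.107
apply F[31]=+1.987 → step 32: x=-0.355, v=-0.309, θ₁=0.051, ω₁=0.051, θ₂=0.036, ω₂=0.093
apply F[32]=+1.926 → step 33: x=-0.361, v=-0.284, θ₁=0.051, ω₁=0.036, θ₂=0.037, ω₂=0.080
apply F[33]=+1.862 → step 34: x=-0.366, v=-0.259, θ₁=0.052, ω₁=0.024, θ₂=0.039, ω₂=0.068
apply F[34]=+1.799 → step 35: x=-0.371, v=-0.236, θ₁=0.052, ω₁=0.012, θ₂=0.040, ω₂=0.056
apply F[35]=+1.735 → step 36: x=-0.376, v=-0.215, θ₁=0.053, ω₁=0.002, θ₂=0.041, ω₂=0.046
max |θ₁| = 0.138 ≤ 0.171 over all 37 states.

Answer: never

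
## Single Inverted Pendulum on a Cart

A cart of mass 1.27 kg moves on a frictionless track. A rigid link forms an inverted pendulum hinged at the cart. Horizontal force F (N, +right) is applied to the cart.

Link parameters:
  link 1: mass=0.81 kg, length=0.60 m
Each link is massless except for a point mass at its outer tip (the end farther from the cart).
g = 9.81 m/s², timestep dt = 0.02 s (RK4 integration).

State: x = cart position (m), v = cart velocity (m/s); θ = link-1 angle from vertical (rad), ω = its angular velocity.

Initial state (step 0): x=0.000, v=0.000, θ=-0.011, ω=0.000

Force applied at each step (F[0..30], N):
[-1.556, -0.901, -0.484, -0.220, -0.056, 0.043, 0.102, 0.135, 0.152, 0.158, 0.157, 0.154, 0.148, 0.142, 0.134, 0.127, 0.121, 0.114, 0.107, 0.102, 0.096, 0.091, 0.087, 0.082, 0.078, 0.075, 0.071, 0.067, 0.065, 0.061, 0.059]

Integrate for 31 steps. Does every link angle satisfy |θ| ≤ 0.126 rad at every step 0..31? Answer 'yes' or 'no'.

Answer: yes

Derivation:
apply F[0]=-1.556 → step 1: x=-0.000, v=-0.023, θ=-0.011, ω=0.035
apply F[1]=-0.901 → step 2: x=-0.001, v=-0.036, θ=-0.010, ω=0.053
apply F[2]=-0.484 → step 3: x=-0.002, v=-0.043, θ=-0.009, ω=0.061
apply F[3]=-0.220 → step 4: x=-0.002, v=-0.045, θ=-0.007, ω=0.062
apply F[4]=-0.056 → step 5: x=-0.003, v=-0.045, θ=-0.006, ω=0.060
apply F[5]=+0.043 → step 6: x=-0.004, v=-0.044, θ=-0.005, ω=0.056
apply F[6]=+0.102 → step 7: x=-0.005, v=-0.041, θ=-0.004, ω=0.051
apply F[7]=+0.135 → step 8: x=-0.006, v=-0.039, θ=-0.003, ω=0.046
apply F[8]=+0.152 → step 9: x=-0.007, v=-0.036, θ=-0.002, ω=0.040
apply F[9]=+0.158 → step 10: x=-0.007, v=-0.034, θ=-0.001, ω=0.035
apply F[10]=+0.157 → step 11: x=-0.008, v=-0.031, θ=-0.001, ω=0.031
apply F[11]=+0.154 → step 12: x=-0.009, v=-0.028, θ=-0.000, ω=0.026
apply F[12]=+0.148 → step 13: x=-0.009, v=-0.026, θ=0.000, ω=0.023
apply F[13]=+0.142 → step 14: x=-0.010, v=-0.024, θ=0.001, ω=0.019
apply F[14]=+0.134 → step 15: x=-0.010, v=-0.022, θ=0.001, ω=0.016
apply F[15]=+0.127 → step 16: x=-0.011, v=-0.020, θ=0.001, ω=0.013
apply F[16]=+0.121 → step 17: x=-0.011, v=-0.018, θ=0.002, ω=0.011
apply F[17]=+0.114 → step 18: x=-0.011, v=-0.017, θ=0.002, ω=0.009
apply F[18]=+0.107 → step 19: x=-0.012, v=-0.015, θ=0.002, ω=0.007
apply F[19]=+0.102 → step 20: x=-0.012, v=-0.014, θ=0.002, ω=0.006
apply F[20]=+0.096 → step 21: x=-0.012, v=-0.013, θ=0.002, ω=0.004
apply F[21]=+0.091 → step 22: x=-0.012, v=-0.012, θ=0.002, ω=0.003
apply F[22]=+0.087 → step 23: x=-0.013, v=-0.011, θ=0.002, ω=0.002
apply F[23]=+0.082 → step 24: x=-0.013, v=-0.010, θ=0.002, ω=0.001
apply F[24]=+0.078 → step 25: x=-0.013, v=-0.009, θ=0.002, ω=0.001
apply F[25]=+0.075 → step 26: x=-0.013, v=-0.008, θ=0.002, ω=-0.000
apply F[26]=+0.071 → step 27: x=-0.013, v=-0.007, θ=0.002, ω=-0.001
apply F[27]=+0.067 → step 28: x=-0.013, v=-0.006, θ=0.002, ω=-0.001
apply F[28]=+0.065 → step 29: x=-0.014, v=-0.006, θ=0.002, ω=-0.001
apply F[29]=+0.061 → step 30: x=-0.014, v=-0.005, θ=0.002, ω=-0.002
apply F[30]=+0.059 → step 31: x=-0.014, v=-0.004, θ=0.002, ω=-0.002
Max |angle| over trajectory = 0.011 rad; bound = 0.126 → within bound.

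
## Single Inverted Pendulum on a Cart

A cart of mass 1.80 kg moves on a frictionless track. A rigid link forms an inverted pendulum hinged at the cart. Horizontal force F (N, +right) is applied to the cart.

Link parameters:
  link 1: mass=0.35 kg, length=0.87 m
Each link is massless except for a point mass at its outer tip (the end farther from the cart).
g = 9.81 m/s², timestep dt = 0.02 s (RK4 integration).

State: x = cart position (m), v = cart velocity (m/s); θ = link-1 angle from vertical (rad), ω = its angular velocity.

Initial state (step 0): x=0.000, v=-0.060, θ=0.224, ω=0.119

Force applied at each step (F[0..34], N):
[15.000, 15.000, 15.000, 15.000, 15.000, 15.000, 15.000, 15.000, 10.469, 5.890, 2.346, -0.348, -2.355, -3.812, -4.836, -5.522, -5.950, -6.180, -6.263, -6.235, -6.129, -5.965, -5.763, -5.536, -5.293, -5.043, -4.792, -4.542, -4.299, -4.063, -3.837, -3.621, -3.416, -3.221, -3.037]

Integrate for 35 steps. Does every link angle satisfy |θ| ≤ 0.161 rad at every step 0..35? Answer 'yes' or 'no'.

apply F[0]=+15.000 → step 1: x=0.000, v=0.097, θ=0.225, ω=-0.007
apply F[1]=+15.000 → step 2: x=0.004, v=0.254, θ=0.224, ω=-0.132
apply F[2]=+15.000 → step 3: x=0.011, v=0.411, θ=0.220, ω=-0.258
apply F[3]=+15.000 → step 4: x=0.020, v=0.568, θ=0.213, ω=-0.387
apply F[4]=+15.000 → step 5: x=0.033, v=0.726, θ=0.204, ω=-0.517
apply F[5]=+15.000 → step 6: x=0.049, v=0.884, θ=0.193, ω=-0.651
apply F[6]=+15.000 → step 7: x=0.069, v=1.043, θ=0.178, ω=-0.789
apply F[7]=+15.000 → step 8: x=0.091, v=1.203, θ=0.161, ω=-0.932
apply F[8]=+10.469 → step 9: x=0.116, v=1.314, θ=0.142, ω=-1.024
apply F[9]=+5.890 → step 10: x=0.143, v=1.374, θ=0.121, ω=-1.063
apply F[10]=+2.346 → step 11: x=0.171, v=1.397, θ=0.099, ω=-1.064
apply F[11]=-0.348 → step 12: x=0.199, v=1.390, θ=0.078, ω=-1.036
apply F[12]=-2.355 → step 13: x=0.226, v=1.361, θ=0.058, ω=-0.988
apply F[13]=-3.812 → step 14: x=0.253, v=1.317, θ=0.039, ω=-0.926
apply F[14]=-4.836 → step 15: x=0.279, v=1.262, θ=0.021, ω=-0.857
apply F[15]=-5.522 → step 16: x=0.303, v=1.201, θ=0.005, ω=-0.783
apply F[16]=-5.950 → step 17: x=0.327, v=1.135, θ=-0.010, ω=-0.708
apply F[17]=-6.180 → step 18: x=0.349, v=1.067, θ=-0.023, ω=-0.633
apply F[18]=-6.263 → step 19: x=0.369, v=0.998, θ=-0.035, ω=-0.561
apply F[19]=-6.235 → step 20: x=0.389, v=0.930, θ=-0.046, ω=-0.493
apply F[20]=-6.129 → step 21: x=0.407, v=0.864, θ=-0.055, ω=-0.428
apply F[21]=-5.965 → step 22: x=0.423, v=0.800, θ=-0.063, ω=-0.368
apply F[22]=-5.763 → step 23: x=0.439, v=0.739, θ=-0.070, ω=-0.312
apply F[23]=-5.536 → step 24: x=0.453, v=0.680, θ=-0.076, ω=-0.261
apply F[24]=-5.293 → step 25: x=0.466, v=0.624, θ=-0.080, ω=-0.215
apply F[25]=-5.043 → step 26: x=0.478, v=0.571, θ=-0.084, ω=-0.173
apply F[26]=-4.792 → step 27: x=0.489, v=0.521, θ=-0.087, ω=-0.135
apply F[27]=-4.542 → step 28: x=0.499, v=0.474, θ=-0.090, ω=-0.101
apply F[28]=-4.299 → step 29: x=0.508, v=0.430, θ=-0.091, ω=-0.071
apply F[29]=-4.063 → step 30: x=0.516, v=0.389, θ=-0.093, ω=-0.044
apply F[30]=-3.837 → step 31: x=0.523, v=0.349, θ=-0.093, ω=-0.020
apply F[31]=-3.621 → step 32: x=0.530, v=0.313, θ=-0.093, ω=0.000
apply F[32]=-3.416 → step 33: x=0.536, v=0.278, θ=-0.093, ω=0.019
apply F[33]=-3.221 → step 34: x=0.541, v=0.246, θ=-0.093, ω=0.035
apply F[34]=-3.037 → step 35: x=0.546, v=0.216, θ=-0.092, ω=0.048
Max |angle| over trajectory = 0.225 rad; bound = 0.161 → exceeded.

Answer: no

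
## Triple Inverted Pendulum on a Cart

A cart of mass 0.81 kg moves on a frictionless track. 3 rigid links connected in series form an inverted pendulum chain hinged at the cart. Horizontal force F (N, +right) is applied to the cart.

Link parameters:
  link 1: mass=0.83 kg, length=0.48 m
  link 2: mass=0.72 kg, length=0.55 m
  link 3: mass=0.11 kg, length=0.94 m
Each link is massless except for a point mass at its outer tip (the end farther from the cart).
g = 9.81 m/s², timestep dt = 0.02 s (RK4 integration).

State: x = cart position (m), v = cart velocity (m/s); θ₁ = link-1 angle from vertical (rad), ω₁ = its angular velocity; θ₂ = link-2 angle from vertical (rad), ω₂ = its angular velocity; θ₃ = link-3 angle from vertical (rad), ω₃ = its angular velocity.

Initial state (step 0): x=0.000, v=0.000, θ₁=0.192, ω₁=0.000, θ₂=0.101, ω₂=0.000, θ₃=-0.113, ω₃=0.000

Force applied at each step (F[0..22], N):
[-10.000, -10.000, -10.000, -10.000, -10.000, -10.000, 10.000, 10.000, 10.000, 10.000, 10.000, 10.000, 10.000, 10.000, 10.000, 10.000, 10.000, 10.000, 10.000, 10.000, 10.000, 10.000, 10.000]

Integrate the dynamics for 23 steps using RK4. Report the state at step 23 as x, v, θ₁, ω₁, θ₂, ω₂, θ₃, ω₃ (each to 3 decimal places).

apply F[0]=-10.000 → step 1: x=-0.003, v=-0.299, θ₁=0.199, ω₁=0.715, θ₂=0.101, ω₂=-0.037, θ₃=-0.113, ω₃=-0.034
apply F[1]=-10.000 → step 2: x=-0.012, v=-0.596, θ₁=0.221, ω₁=1.431, θ₂=0.099, ω₂=-0.076, θ₃=-0.114, ω₃=-0.064
apply F[2]=-10.000 → step 3: x=-0.027, v=-0.885, θ₁=0.256, ω₁=2.139, θ₂=0.098, ω₂=-0.116, θ₃=-0.116, ω₃=-0.087
apply F[3]=-10.000 → step 4: x=-0.047, v=-1.161, θ₁=0.306, ω₁=2.822, θ₂=0.095, ω₂=-0.146, θ₃=-0.118, ω₃=-0.100
apply F[4]=-10.000 → step 5: x=-0.073, v=-1.412, θ₁=0.369, ω₁=3.453, θ₂=0.092, ω₂=-0.151, θ₃=-0.120, ω₃=-0.102
apply F[5]=-10.000 → step 6: x=-0.104, v=-1.629, θ₁=0.444, ω₁=4.008, θ₂=0.089, ω₂=-0.112, θ₃=-0.122, ω₃=-0.093
apply F[6]=+10.000 → step 7: x=-0.134, v=-1.464, θ₁=0.523, ω₁=3.956, θ₂=0.086, ω₂=-0.227, θ₃=-0.124, ω₃=-0.113
apply F[7]=+10.000 → step 8: x=-0.162, v=-1.306, θ₁=0.602, ω₁=3.965, θ₂=0.080, ω₂=-0.360, θ₃=-0.126, ω₃=-0.131
apply F[8]=+10.000 → step 9: x=-0.187, v=-1.151, θ₁=0.682, ω₁=4.020, θ₂=0.071, ω₂=-0.502, θ₃=-0.129, ω₃=-0.147
apply F[9]=+10.000 → step 10: x=-0.208, v=-0.994, θ₁=0.763, ω₁=4.109, θ₂=0.060, ω₂=-0.647, θ₃=-0.132, ω₃=-0.159
apply F[10]=+10.000 → step 11: x=-0.226, v=-0.832, θ₁=0.847, ω₁=4.225, θ₂=0.046, ω₂=-0.787, θ₃=-0.135, ω₃=-0.168
apply F[11]=+10.000 → step 12: x=-0.241, v=-0.662, θ₁=0.932, ω₁=4.363, θ₂=0.028, ω₂=-0.918, θ₃=-0.139, ω₃=-0.174
apply F[12]=+10.000 → step 13: x=-0.253, v=-0.482, θ₁=1.021, ω₁=4.522, θ₂=0.009, ω₂=-1.035, θ₃=-0.142, ω₃=-0.177
apply F[13]=+10.000 → step 14: x=-0.261, v=-0.291, θ₁=1.113, ω₁=4.703, θ₂=-0.013, ω₂=-1.134, θ₃=-0.146, ω₃=-0.179
apply F[14]=+10.000 → step 15: x=-0.264, v=-0.086, θ₁=1.210, ω₁=4.910, θ₂=-0.036, ω₂=-1.209, θ₃=-0.149, ω₃=-0.179
apply F[15]=+10.000 → step 16: x=-0.264, v=0.135, θ₁=1.310, ω₁=5.148, θ₂=-0.061, ω₂=-1.256, θ₃=-0.153, ω₃=-0.178
apply F[16]=+10.000 → step 17: x=-0.259, v=0.375, θ₁=1.416, ω₁=5.428, θ₂=-0.086, ω₂=-1.268, θ₃=-0.157, ω₃=-0.177
apply F[17]=+10.000 → step 18: x=-0.249, v=0.640, θ₁=1.528, ω₁=5.762, θ₂=-0.111, ω₂=-1.237, θ₃=-0.160, ω₃=-0.177
apply F[18]=+10.000 → step 19: x=-0.233, v=0.936, θ₁=1.647, ω₁=6.172, θ₂=-0.135, ω₂=-1.151, θ₃=-0.164, ω₃=-0.176
apply F[19]=+10.000 → step 20: x=-0.211, v=1.274, θ₁=1.775, ω₁=6.688, θ₂=-0.157, ω₂=-0.994, θ₃=-0.167, ω₃=-0.177
apply F[20]=+10.000 → step 21: x=-0.182, v=1.673, θ₁=1.915, ω₁=7.361, θ₂=-0.175, ω₂=-0.741, θ₃=-0.171, ω₃=-0.177
apply F[21]=+10.000 → step 22: x=-0.144, v=2.162, θ₁=2.071, ω₁=8.276, θ₂=-0.186, ω₂=-0.354, θ₃=-0.174, ω₃=-0.176
apply F[22]=+10.000 → step 23: x=-0.094, v=2.796, θ₁=2.249, ω₁=9.587, θ₂=-0.187, ω₂=0.233, θ₃=-0.178, ω₃=-0.174

Answer: x=-0.094, v=2.796, θ₁=2.249, ω₁=9.587, θ₂=-0.187, ω₂=0.233, θ₃=-0.178, ω₃=-0.174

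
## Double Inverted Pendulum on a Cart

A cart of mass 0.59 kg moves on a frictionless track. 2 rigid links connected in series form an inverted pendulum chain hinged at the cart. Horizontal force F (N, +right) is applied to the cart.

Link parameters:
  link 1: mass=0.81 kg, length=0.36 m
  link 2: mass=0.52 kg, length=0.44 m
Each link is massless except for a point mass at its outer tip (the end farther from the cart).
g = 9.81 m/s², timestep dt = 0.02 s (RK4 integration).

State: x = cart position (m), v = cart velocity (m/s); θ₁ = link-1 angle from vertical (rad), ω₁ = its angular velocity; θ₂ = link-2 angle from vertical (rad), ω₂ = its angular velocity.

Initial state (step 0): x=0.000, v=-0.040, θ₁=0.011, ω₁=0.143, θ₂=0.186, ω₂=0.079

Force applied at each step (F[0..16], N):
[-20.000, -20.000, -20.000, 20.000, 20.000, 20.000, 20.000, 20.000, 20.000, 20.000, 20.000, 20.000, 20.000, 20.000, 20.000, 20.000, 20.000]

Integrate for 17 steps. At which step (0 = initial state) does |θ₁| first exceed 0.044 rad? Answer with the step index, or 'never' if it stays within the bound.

Answer: 2

Derivation:
apply F[0]=-20.000 → step 1: x=-0.008, v=-0.725, θ₁=0.032, ω₁=2.005, θ₂=0.189, ω₂=0.186
apply F[1]=-20.000 → step 2: x=-0.029, v=-1.413, θ₁=0.092, ω₁=3.924, θ₂=0.193, ω₂=0.231
apply F[2]=-20.000 → step 3: x=-0.064, v=-2.067, θ₁=0.189, ω₁=5.801, θ₂=0.198, ω₂=0.222
apply F[3]=+20.000 → step 4: x=-0.099, v=-1.471, θ₁=0.290, ω₁=4.338, θ₂=0.202, ω₂=0.195
apply F[4]=+20.000 → step 5: x=-0.123, v=-0.970, θ₁=0.365, ω₁=3.252, θ₂=0.205, ω₂=0.080
apply F[5]=+20.000 → step 6: x=-0.138, v=-0.538, θ₁=0.422, ω₁=2.445, θ₂=0.204, ω₂=-0.119
apply F[6]=+20.000 → step 7: x=-0.145, v=-0.150, θ₁=0.464, ω₁=1.831, θ₂=0.200, ω₂=-0.387
apply F[7]=+20.000 → step 8: x=-0.145, v=0.210, θ₁=0.496, ω₁=1.344, θ₂=0.189, ω₂=-0.709
apply F[8]=+20.000 → step 9: x=-0.137, v=0.552, θ₁=0.519, ω₁=0.941, θ₂=0.171, ω₂=-1.076
apply F[9]=+20.000 → step 10: x=-0.123, v=0.887, θ₁=0.534, ω₁=0.587, θ₂=0.145, ω₂=-1.483
apply F[10]=+20.000 → step 11: x=-0.101, v=1.220, θ₁=0.542, ω₁=0.256, θ₂=0.111, ω₂=-1.926
apply F[11]=+20.000 → step 12: x=-0.074, v=1.558, θ₁=0.544, ω₁=-0.079, θ₂=0.068, ω₂=-2.403
apply F[12]=+20.000 → step 13: x=-0.039, v=1.905, θ₁=0.539, ω₁=-0.446, θ₂=0.015, ω₂=-2.910
apply F[13]=+20.000 → step 14: x=0.003, v=2.270, θ₁=0.526, ω₁=-0.874, θ₂=-0.048, ω₂=-3.443
apply F[14]=+20.000 → step 15: x=0.052, v=2.659, θ₁=0.503, ω₁=-1.404, θ₂=-0.123, ω₂=-3.991
apply F[15]=+20.000 → step 16: x=0.109, v=3.081, θ₁=0.469, ω₁=-2.083, θ₂=-0.208, ω₂=-4.539
apply F[16]=+20.000 → step 17: x=0.175, v=3.550, θ₁=0.418, ω₁=-2.978, θ₂=-0.304, ω₂=-5.055
|θ₁| = 0.092 > 0.044 first at step 2.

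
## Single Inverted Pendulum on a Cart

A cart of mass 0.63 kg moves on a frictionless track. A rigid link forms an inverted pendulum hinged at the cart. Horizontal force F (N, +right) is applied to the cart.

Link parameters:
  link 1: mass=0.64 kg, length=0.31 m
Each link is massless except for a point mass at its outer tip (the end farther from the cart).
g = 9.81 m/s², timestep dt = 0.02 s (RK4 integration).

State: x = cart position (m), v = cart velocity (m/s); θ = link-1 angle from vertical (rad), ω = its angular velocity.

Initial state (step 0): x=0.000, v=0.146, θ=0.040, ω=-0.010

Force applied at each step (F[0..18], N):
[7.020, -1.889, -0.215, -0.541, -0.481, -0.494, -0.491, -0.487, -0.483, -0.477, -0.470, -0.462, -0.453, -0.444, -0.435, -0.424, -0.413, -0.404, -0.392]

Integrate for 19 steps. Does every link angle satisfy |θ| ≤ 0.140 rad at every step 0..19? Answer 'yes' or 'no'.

apply F[0]=+7.020 → step 1: x=0.005, v=0.361, θ=0.033, ω=-0.679
apply F[1]=-1.889 → step 2: x=0.012, v=0.296, θ=0.022, ω=-0.452
apply F[2]=-0.215 → step 3: x=0.017, v=0.286, θ=0.013, ω=-0.408
apply F[3]=-0.541 → step 4: x=0.023, v=0.266, θ=0.006, ω=-0.340
apply F[4]=-0.481 → step 5: x=0.028, v=0.251, θ=-0.000, ω=-0.288
apply F[5]=-0.494 → step 6: x=0.033, v=0.236, θ=-0.006, ω=-0.241
apply F[6]=-0.491 → step 7: x=0.038, v=0.222, θ=-0.010, ω=-0.201
apply F[7]=-0.487 → step 8: x=0.042, v=0.209, θ=-0.014, ω=-0.167
apply F[8]=-0.483 → step 9: x=0.046, v=0.196, θ=-0.017, ω=-0.137
apply F[9]=-0.477 → step 10: x=0.050, v=0.185, θ=-0.019, ω=-0.111
apply F[10]=-0.470 → step 11: x=0.053, v=0.174, θ=-0.021, ω=-0.089
apply F[11]=-0.462 → step 12: x=0.057, v=0.164, θ=-0.023, ω=-0.070
apply F[12]=-0.453 → step 13: x=0.060, v=0.154, θ=-0.024, ω=-0.054
apply F[13]=-0.444 → step 14: x=0.063, v=0.145, θ=-0.025, ω=-0.040
apply F[14]=-0.435 → step 15: x=0.066, v=0.136, θ=-0.026, ω=-0.028
apply F[15]=-0.424 → step 16: x=0.068, v=0.128, θ=-0.026, ω=-0.018
apply F[16]=-0.413 → step 17: x=0.071, v=0.120, θ=-0.027, ω=-0.009
apply F[17]=-0.404 → step 18: x=0.073, v=0.113, θ=-0.027, ω=-0.002
apply F[18]=-0.392 → step 19: x=0.075, v=0.105, θ=-0.027, ω=0.005
Max |angle| over trajectory = 0.040 rad; bound = 0.140 → within bound.

Answer: yes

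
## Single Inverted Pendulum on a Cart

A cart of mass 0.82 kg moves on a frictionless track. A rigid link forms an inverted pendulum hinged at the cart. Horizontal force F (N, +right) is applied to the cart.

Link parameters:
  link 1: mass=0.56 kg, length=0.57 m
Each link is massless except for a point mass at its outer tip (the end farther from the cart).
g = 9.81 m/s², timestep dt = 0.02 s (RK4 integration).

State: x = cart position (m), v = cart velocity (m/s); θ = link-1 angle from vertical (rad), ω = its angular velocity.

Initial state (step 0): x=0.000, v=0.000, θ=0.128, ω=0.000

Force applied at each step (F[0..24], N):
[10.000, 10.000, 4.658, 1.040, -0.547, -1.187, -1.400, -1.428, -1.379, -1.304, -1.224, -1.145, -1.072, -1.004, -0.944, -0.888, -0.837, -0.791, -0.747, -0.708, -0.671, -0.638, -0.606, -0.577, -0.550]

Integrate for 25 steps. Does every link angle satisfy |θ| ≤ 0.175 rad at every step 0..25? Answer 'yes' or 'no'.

apply F[0]=+10.000 → step 1: x=0.002, v=0.225, θ=0.125, ω=-0.347
apply F[1]=+10.000 → step 2: x=0.009, v=0.451, θ=0.114, ω=-0.700
apply F[2]=+4.658 → step 3: x=0.019, v=0.550, θ=0.099, ω=-0.836
apply F[3]=+1.040 → step 4: x=0.030, v=0.564, θ=0.082, ω=-0.829
apply F[4]=-0.547 → step 5: x=0.041, v=0.541, θ=0.066, ω=-0.764
apply F[5]=-1.187 → step 6: x=0.052, v=0.504, θ=0.052, ω=-0.680
apply F[6]=-1.400 → step 7: x=0.061, v=0.464, θ=0.039, ω=-0.594
apply F[7]=-1.428 → step 8: x=0.070, v=0.425, θ=0.028, ω=-0.514
apply F[8]=-1.379 → step 9: x=0.078, v=0.388, θ=0.018, ω=-0.442
apply F[9]=-1.304 → step 10: x=0.086, v=0.355, θ=0.010, ω=-0.378
apply F[10]=-1.224 → step 11: x=0.093, v=0.324, θ=0.003, ω=-0.322
apply F[11]=-1.145 → step 12: x=0.099, v=0.296, θ=-0.003, ω=-0.273
apply F[12]=-1.072 → step 13: x=0.104, v=0.271, θ=-0.008, ω=-0.230
apply F[13]=-1.004 → step 14: x=0.110, v=0.248, θ=-0.012, ω=-0.192
apply F[14]=-0.944 → step 15: x=0.114, v=0.226, θ=-0.015, ω=-0.160
apply F[15]=-0.888 → step 16: x=0.119, v=0.207, θ=-0.018, ω=-0.132
apply F[16]=-0.837 → step 17: x=0.123, v=0.189, θ=-0.021, ω=-0.107
apply F[17]=-0.791 → step 18: x=0.126, v=0.173, θ=-0.023, ω=-0.086
apply F[18]=-0.747 → step 19: x=0.130, v=0.158, θ=-0.024, ω=-0.068
apply F[19]=-0.708 → step 20: x=0.133, v=0.144, θ=-0.025, ω=-0.052
apply F[20]=-0.671 → step 21: x=0.135, v=0.131, θ=-0.026, ω=-0.038
apply F[21]=-0.638 → step 22: x=0.138, v=0.119, θ=-0.027, ω=-0.027
apply F[22]=-0.606 → step 23: x=0.140, v=0.108, θ=-0.027, ω=-0.016
apply F[23]=-0.577 → step 24: x=0.142, v=0.097, θ=-0.028, ω=-0.008
apply F[24]=-0.550 → step 25: x=0.144, v=0.088, θ=-0.028, ω=-0.000
Max |angle| over trajectory = 0.128 rad; bound = 0.175 → within bound.

Answer: yes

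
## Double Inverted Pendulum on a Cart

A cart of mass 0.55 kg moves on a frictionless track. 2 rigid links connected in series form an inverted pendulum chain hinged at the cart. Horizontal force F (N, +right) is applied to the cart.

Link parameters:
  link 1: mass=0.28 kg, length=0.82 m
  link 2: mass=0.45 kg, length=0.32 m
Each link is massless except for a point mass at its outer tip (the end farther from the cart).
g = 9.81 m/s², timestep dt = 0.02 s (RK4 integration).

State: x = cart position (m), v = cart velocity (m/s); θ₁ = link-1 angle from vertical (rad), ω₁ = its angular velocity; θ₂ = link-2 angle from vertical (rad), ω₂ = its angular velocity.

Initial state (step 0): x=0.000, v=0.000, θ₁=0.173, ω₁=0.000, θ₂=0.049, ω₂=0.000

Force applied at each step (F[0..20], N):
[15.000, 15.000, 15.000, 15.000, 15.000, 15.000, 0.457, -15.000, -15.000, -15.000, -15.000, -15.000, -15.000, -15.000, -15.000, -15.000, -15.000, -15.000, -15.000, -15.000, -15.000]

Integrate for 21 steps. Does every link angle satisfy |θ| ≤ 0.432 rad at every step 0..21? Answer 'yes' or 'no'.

apply F[0]=+15.000 → step 1: x=0.005, v=0.485, θ₁=0.168, ω₁=-0.478, θ₂=0.046, ω₂=-0.269
apply F[1]=+15.000 → step 2: x=0.019, v=0.975, θ₁=0.154, ω₁=-0.970, θ₂=0.038, ω₂=-0.518
apply F[2]=+15.000 → step 3: x=0.044, v=1.476, θ₁=0.129, ω₁=-1.491, θ₂=0.026, ω₂=-0.727
apply F[3]=+15.000 → step 4: x=0.079, v=1.993, θ₁=0.094, ω₁=-2.054, θ₂=0.010, ω₂=-0.878
apply F[4]=+15.000 → step 5: x=0.124, v=2.525, θ₁=0.047, ω₁=-2.665, θ₂=-0.009, ω₂=-0.959
apply F[5]=+15.000 → step 6: x=0.180, v=3.068, θ₁=-0.013, ω₁=-3.319, θ₂=-0.028, ω₂=-0.978
apply F[6]=+0.457 → step 7: x=0.241, v=3.085, θ₁=-0.080, ω₁=-3.351, θ₂=-0.048, ω₂=-0.978
apply F[7]=-15.000 → step 8: x=0.298, v=2.555, θ₁=-0.141, ω₁=-2.745, θ₂=-0.067, ω₂=-0.933
apply F[8]=-15.000 → step 9: x=0.344, v=2.047, θ₁=-0.190, ω₁=-2.204, θ₂=-0.085, ω₂=-0.806
apply F[9]=-15.000 → step 10: x=0.380, v=1.564, θ₁=-0.229, ω₁=-1.728, θ₂=-0.099, ω₂=-0.591
apply F[10]=-15.000 → step 11: x=0.406, v=1.100, θ₁=-0.259, ω₁=-1.308, θ₂=-0.108, ω₂=-0.297
apply F[11]=-15.000 → step 12: x=0.424, v=0.653, θ₁=-0.282, ω₁=-0.933, θ₂=-0.110, ω₂=0.066
apply F[12]=-15.000 → step 13: x=0.432, v=0.217, θ₁=-0.297, ω₁=-0.592, θ₂=-0.105, ω₂=0.489
apply F[13]=-15.000 → step 14: x=0.432, v=-0.214, θ₁=-0.306, ω₁=-0.274, θ₂=-0.090, ω₂=0.968
apply F[14]=-15.000 → step 15: x=0.424, v=-0.644, θ₁=-0.308, ω₁=0.031, θ₂=-0.066, ω₂=1.498
apply F[15]=-15.000 → step 16: x=0.407, v=-1.078, θ₁=-0.304, ω₁=0.335, θ₂=-0.030, ω₂=2.073
apply F[16]=-15.000 → step 17: x=0.381, v=-1.522, θ₁=-0.295, ω₁=0.650, θ₂=0.018, ω₂=2.680
apply F[17]=-15.000 → step 18: x=0.346, v=-1.980, θ₁=-0.278, ω₁=0.990, θ₂=0.077, ω₂=3.300
apply F[18]=-15.000 → step 19: x=0.301, v=-2.456, θ₁=-0.255, ω₁=1.375, θ₂=0.149, ω₂=3.903
apply F[19]=-15.000 → step 20: x=0.247, v=-2.951, θ₁=-0.223, ω₁=1.822, θ₂=0.233, ω₂=4.442
apply F[20]=-15.000 → step 21: x=0.183, v=-3.466, θ₁=-0.181, ω₁=2.350, θ₂=0.326, ω₂=4.858
Max |angle| over trajectory = 0.326 rad; bound = 0.432 → within bound.

Answer: yes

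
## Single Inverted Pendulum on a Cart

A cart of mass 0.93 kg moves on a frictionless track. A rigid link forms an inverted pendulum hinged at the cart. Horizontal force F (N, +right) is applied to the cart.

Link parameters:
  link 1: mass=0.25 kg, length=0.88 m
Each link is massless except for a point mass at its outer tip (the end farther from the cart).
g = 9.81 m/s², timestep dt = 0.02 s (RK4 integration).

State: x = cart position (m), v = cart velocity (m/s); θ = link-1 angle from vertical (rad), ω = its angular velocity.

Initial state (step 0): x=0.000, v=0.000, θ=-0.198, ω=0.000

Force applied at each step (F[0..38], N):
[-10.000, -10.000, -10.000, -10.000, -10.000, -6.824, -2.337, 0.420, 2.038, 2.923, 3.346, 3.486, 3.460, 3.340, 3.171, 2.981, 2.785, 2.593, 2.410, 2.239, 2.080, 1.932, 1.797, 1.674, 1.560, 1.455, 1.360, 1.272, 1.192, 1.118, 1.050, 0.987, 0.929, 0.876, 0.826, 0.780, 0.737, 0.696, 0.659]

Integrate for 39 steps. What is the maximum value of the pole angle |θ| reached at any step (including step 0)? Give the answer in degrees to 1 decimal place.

apply F[0]=-10.000 → step 1: x=-0.002, v=-0.203, θ=-0.196, ω=0.182
apply F[1]=-10.000 → step 2: x=-0.008, v=-0.406, θ=-0.191, ω=0.366
apply F[2]=-10.000 → step 3: x=-0.018, v=-0.610, θ=-0.182, ω=0.552
apply F[3]=-10.000 → step 4: x=-0.033, v=-0.814, θ=-0.169, ω=0.742
apply F[4]=-10.000 → step 5: x=-0.051, v=-1.020, θ=-0.152, ω=0.937
apply F[5]=-6.824 → step 6: x=-0.073, v=-1.160, θ=-0.132, ω=1.063
apply F[6]=-2.337 → step 7: x=-0.096, v=-1.204, θ=-0.110, ω=1.086
apply F[7]=+0.420 → step 8: x=-0.120, v=-1.190, θ=-0.089, ω=1.048
apply F[8]=+2.038 → step 9: x=-0.144, v=-1.143, θ=-0.069, ω=0.977
apply F[9]=+2.923 → step 10: x=-0.166, v=-1.077, θ=-0.050, ω=0.889
apply F[10]=+3.346 → step 11: x=-0.187, v=-1.003, θ=-0.033, ω=0.796
apply F[11]=+3.486 → step 12: x=-0.206, v=-0.927, θ=-0.018, ω=0.703
apply F[12]=+3.460 → step 13: x=-0.224, v=-0.852, θ=-0.005, ω=0.616
apply F[13]=+3.340 → step 14: x=-0.240, v=-0.780, θ=0.006, ω=0.534
apply F[14]=+3.171 → step 15: x=-0.255, v=-0.712, θ=0.016, ω=0.460
apply F[15]=+2.981 → step 16: x=-0.268, v=-0.649, θ=0.025, ω=0.393
apply F[16]=+2.785 → step 17: x=-0.281, v=-0.591, θ=0.032, ω=0.333
apply F[17]=+2.593 → step 18: x=-0.292, v=-0.537, θ=0.038, ω=0.280
apply F[18]=+2.410 → step 19: x=-0.302, v=-0.487, θ=0.043, ω=0.232
apply F[19]=+2.239 → step 20: x=-0.312, v=-0.442, θ=0.048, ω=0.191
apply F[20]=+2.080 → step 21: x=-0.320, v=-0.400, θ=0.051, ω=0.154
apply F[21]=+1.932 → step 22: x=-0.328, v=-0.361, θ=0.054, ω=0.122
apply F[22]=+1.797 → step 23: x=-0.335, v=-0.325, θ=0.056, ω=0.093
apply F[23]=+1.674 → step 24: x=-0.341, v=-0.292, θ=0.058, ω=0.068
apply F[24]=+1.560 → step 25: x=-0.346, v=-0.262, θ=0.059, ω=0.047
apply F[25]=+1.455 → step 26: x=-0.351, v=-0.234, θ=0.059, ω=0.028
apply F[26]=+1.360 → step 27: x=-0.356, v=-0.207, θ=0.060, ω=0.012
apply F[27]=+1.272 → step 28: x=-0.360, v=-0.183, θ=0.060, ω=-0.002
apply F[28]=+1.192 → step 29: x=-0.363, v=-0.161, θ=0.060, ω=-0.014
apply F[29]=+1.118 → step 30: x=-0.366, v=-0.140, θ=0.059, ω=-0.025
apply F[30]=+1.050 → step 31: x=-0.369, v=-0.120, θ=0.059, ω=-0.034
apply F[31]=+0.987 → step 32: x=-0.371, v=-0.102, θ=0.058, ω=-0.041
apply F[32]=+0.929 → step 33: x=-0.373, v=-0.085, θ=0.057, ω=-0.048
apply F[33]=+0.876 → step 34: x=-0.374, v=-0.070, θ=0.056, ω=-0.053
apply F[34]=+0.826 → step 35: x=-0.376, v=-0.055, θ=0.055, ω=-0.057
apply F[35]=+0.780 → step 36: x=-0.376, v=-0.041, θ=0.054, ω=-0.061
apply F[36]=+0.737 → step 37: x=-0.377, v=-0.028, θ=0.053, ω=-0.064
apply F[37]=+0.696 → step 38: x=-0.378, v=-0.016, θ=0.051, ω=-0.066
apply F[38]=+0.659 → step 39: x=-0.378, v=-0.004, θ=0.050, ω=-0.068
Max |angle| over trajectory = 0.198 rad = 11.3°.

Answer: 11.3°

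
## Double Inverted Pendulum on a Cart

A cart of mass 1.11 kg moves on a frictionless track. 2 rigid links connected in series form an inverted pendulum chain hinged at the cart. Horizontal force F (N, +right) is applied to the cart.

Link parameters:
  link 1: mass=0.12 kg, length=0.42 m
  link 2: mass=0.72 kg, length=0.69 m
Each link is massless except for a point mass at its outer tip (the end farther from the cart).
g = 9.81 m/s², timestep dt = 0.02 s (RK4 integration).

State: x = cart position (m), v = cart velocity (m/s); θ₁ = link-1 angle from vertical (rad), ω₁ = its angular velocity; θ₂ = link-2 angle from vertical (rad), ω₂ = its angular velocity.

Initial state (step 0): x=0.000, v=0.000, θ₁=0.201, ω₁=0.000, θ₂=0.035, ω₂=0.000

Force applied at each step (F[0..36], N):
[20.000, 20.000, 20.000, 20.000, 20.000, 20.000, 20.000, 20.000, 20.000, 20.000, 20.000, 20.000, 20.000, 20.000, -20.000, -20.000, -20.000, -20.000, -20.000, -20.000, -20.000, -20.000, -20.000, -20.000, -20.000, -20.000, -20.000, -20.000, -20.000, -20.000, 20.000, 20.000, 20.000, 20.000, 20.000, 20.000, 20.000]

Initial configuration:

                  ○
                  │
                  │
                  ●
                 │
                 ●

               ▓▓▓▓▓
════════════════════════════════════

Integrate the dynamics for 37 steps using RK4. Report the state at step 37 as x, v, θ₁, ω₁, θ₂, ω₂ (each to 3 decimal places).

Answer: x=0.954, v=-2.094, θ₁=-2.403, ω₁=-3.562, θ₂=-3.324, ω₂=-10.039

Derivation:
apply F[0]=+20.000 → step 1: x=0.003, v=0.327, θ₁=0.199, ω₁=-0.155, θ₂=0.031, ω₂=-0.371
apply F[1]=+20.000 → step 2: x=0.013, v=0.656, θ₁=0.195, ω₁=-0.317, θ₂=0.020, ω₂=-0.743
apply F[2]=+20.000 → step 3: x=0.030, v=0.987, θ₁=0.187, ω₁=-0.492, θ₂=0.002, ω₂=-1.113
apply F[3]=+20.000 → step 4: x=0.053, v=1.321, θ₁=0.175, ω₁=-0.694, θ₂=-0.024, ω₂=-1.479
apply F[4]=+20.000 → step 5: x=0.082, v=1.660, θ₁=0.159, ω₁=-0.942, θ₂=-0.058, ω₂=-1.833
apply F[5]=+20.000 → step 6: x=0.119, v=2.004, θ₁=0.137, ω₁=-1.257, θ₂=-0.098, ω₂=-2.161
apply F[6]=+20.000 → step 7: x=0.163, v=2.354, θ₁=0.108, ω₁=-1.670, θ₂=-0.144, ω₂=-2.448
apply F[7]=+20.000 → step 8: x=0.213, v=2.708, θ₁=0.069, ω₁=-2.212, θ₂=-0.195, ω₂=-2.672
apply F[8]=+20.000 → step 9: x=0.271, v=3.067, θ₁=0.018, ω₁=-2.918, θ₂=-0.250, ω₂=-2.806
apply F[9]=+20.000 → step 10: x=0.336, v=3.427, θ₁=-0.049, ω₁=-3.827, θ₂=-0.306, ω₂=-2.815
apply F[10]=+20.000 → step 11: x=0.408, v=3.782, θ₁=-0.137, ω₁=-4.975, θ₂=-0.361, ω₂=-2.661
apply F[11]=+20.000 → step 12: x=0.487, v=4.117, θ₁=-0.249, ω₁=-6.345, θ₂=-0.412, ω₂=-2.324
apply F[12]=+20.000 → step 13: x=0.572, v=4.394, θ₁=-0.390, ω₁=-7.674, θ₂=-0.454, ω₂=-1.938
apply F[13]=+20.000 → step 14: x=0.662, v=4.584, θ₁=-0.552, ω₁=-8.298, θ₂=-0.492, ω₂=-1.932
apply F[14]=-20.000 → step 15: x=0.750, v=4.158, θ₁=-0.709, ω₁=-7.505, θ₂=-0.532, ω₂=-2.101
apply F[15]=-20.000 → step 16: x=0.829, v=3.767, θ₁=-0.854, ω₁=-6.962, θ₂=-0.575, ω₂=-2.233
apply F[16]=-20.000 → step 17: x=0.900, v=3.394, θ₁=-0.990, ω₁=-6.669, θ₂=-0.621, ω₂=-2.295
apply F[17]=-20.000 → step 18: x=0.965, v=3.030, θ₁=-1.122, ω₁=-6.560, θ₂=-0.667, ω₂=-2.317
apply F[18]=-20.000 → step 19: x=1.022, v=2.668, θ₁=-1.253, ω₁=-6.577, θ₂=-0.713, ω₂=-2.333
apply F[19]=-20.000 → step 20: x=1.071, v=2.302, θ₁=-1.385, ω₁=-6.680, θ₂=-0.760, ω₂=-2.373
apply F[20]=-20.000 → step 21: x=1.114, v=1.931, θ₁=-1.520, ω₁=-6.841, θ₂=-0.809, ω₂=-2.461
apply F[21]=-20.000 → step 22: x=1.148, v=1.554, θ₁=-1.659, ω₁=-7.040, θ₂=-0.859, ω₂=-2.618
apply F[22]=-20.000 → step 23: x=1.176, v=1.170, θ₁=-1.802, ω₁=-7.262, θ₂=-0.914, ω₂=-2.862
apply F[23]=-20.000 → step 24: x=1.195, v=0.779, θ₁=-1.950, ω₁=-7.488, θ₂=-0.975, ω₂=-3.209
apply F[24]=-20.000 → step 25: x=1.207, v=0.382, θ₁=-2.102, ω₁=-7.697, θ₂=-1.043, ω₂=-3.673
apply F[25]=-20.000 → step 26: x=1.210, v=-0.019, θ₁=-2.257, ω₁=-7.853, θ₂=-1.122, ω₂=-4.264
apply F[26]=-20.000 → step 27: x=1.206, v=-0.421, θ₁=-2.415, ω₁=-7.905, θ₂=-1.215, ω₂=-4.981
apply F[27]=-20.000 → step 28: x=1.194, v=-0.821, θ₁=-2.572, ω₁=-7.779, θ₂=-1.322, ω₂=-5.812
apply F[28]=-20.000 → step 29: x=1.173, v=-1.215, θ₁=-2.724, ω₁=-7.382, θ₂=-1.448, ω₂=-6.730
apply F[29]=-20.000 → step 30: x=1.145, v=-1.601, θ₁=-2.865, ω₁=-6.606, θ₂=-1.592, ω₂=-7.697
apply F[30]=+20.000 → step 31: x=1.116, v=-1.261, θ₁=-2.968, ω₁=-3.580, θ₂=-1.757, ω₂=-8.828
apply F[31]=+20.000 → step 32: x=1.095, v=-0.914, θ₁=-3.004, ω₁=0.062, θ₂=-1.945, ω₂=-9.937
apply F[32]=+20.000 → step 33: x=1.080, v=-0.581, θ₁=-2.957, ω₁=4.990, θ₂=-2.160, ω₂=-11.827
apply F[33]=+20.000 → step 34: x=1.070, v=-0.502, θ₁=-2.773, ω₁=15.059, θ₂=-2.441, ω₂=-17.695
apply F[34]=+20.000 → step 35: x=1.044, v=-2.130, θ₁=-2.477, ω₁=10.750, θ₂=-2.816, ω₂=-17.290
apply F[35]=+20.000 → step 36: x=0.998, v=-2.294, θ₁=-2.375, ω₁=1.146, θ₂=-3.102, ω₂=-12.322
apply F[36]=+20.000 → step 37: x=0.954, v=-2.094, θ₁=-2.403, ω₁=-3.562, θ₂=-3.324, ω₂=-10.039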